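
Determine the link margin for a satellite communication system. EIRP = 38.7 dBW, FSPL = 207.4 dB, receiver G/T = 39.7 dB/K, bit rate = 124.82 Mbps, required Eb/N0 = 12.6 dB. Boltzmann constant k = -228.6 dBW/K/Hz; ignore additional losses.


C/N0 = EIRP - FSPL + G/T - k = 38.7 - 207.4 + 39.7 - (-228.6)
C/N0 = 99.6000 dB-Hz
R_b = 124.82 Mbps = 1.2482e+08 bps -> 10*log10(R_b) = 80.9628 dB-Hz
Eb/N0 = C/N0 - 10*log10(R_b) = 99.6000 - 80.9628 = 18.6372 dB
Margin = Eb/N0 - Eb/N0_req = 18.6372 - 12.6 = 6.0372 dB (link closes)

6.0372 dB


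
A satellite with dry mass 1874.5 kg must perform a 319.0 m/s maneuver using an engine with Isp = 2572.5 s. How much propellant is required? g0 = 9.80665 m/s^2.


ve = Isp * g0 = 2572.5 * 9.80665 = 25227.607125 m/s
mass ratio = exp(dv/ve) = exp(319.0/25227.607125) = 1.01272516
m_prop = m_dry * (mr - 1) = 1874.5 * (1.01272516 - 1)
m_prop = 23.8533 kg

23.8533 kg


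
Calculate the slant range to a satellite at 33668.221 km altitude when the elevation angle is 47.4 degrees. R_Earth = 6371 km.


h = 33668.221 km, el = 47.4 deg
d = -R_E*sin(el) + sqrt((R_E*sin(el))^2 + 2*R_E*h + h^2)
d = -6371.0000*sin(0.8272861) + sqrt((6371.0000*0.7360971)^2 + 2*6371.0000*33668.221 + 33668.221^2)
d = 35116.6393 km

35116.6393 km


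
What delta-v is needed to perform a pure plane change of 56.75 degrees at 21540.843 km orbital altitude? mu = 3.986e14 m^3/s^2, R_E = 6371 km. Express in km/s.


r = 27911.8430 km = 2.7911843e+07 m
V = sqrt(mu/r) = 3778.9782 m/s
di = 56.75 deg = 0.9904744 rad
dV = 2*V*sin(di/2) = 2*3778.9782*sin(0.4952372)
dV = 3591.8458 m/s = 3.5918 km/s

3.5918 km/s


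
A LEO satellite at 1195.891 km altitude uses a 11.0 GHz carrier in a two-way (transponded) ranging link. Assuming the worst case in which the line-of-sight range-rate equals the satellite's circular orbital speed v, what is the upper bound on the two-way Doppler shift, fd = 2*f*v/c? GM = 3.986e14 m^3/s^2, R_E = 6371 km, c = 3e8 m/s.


r = 7.566891e+06 m
v = sqrt(mu/r) = 7257.8821 m/s (worst-case radial velocity)
f = 11.0 GHz = 1.1e+10 Hz
fd = 2*f*v/c = 2*1.1e+10*7257.8821/3.0e+08
fd = 532244.6862 Hz

532244.6862 Hz


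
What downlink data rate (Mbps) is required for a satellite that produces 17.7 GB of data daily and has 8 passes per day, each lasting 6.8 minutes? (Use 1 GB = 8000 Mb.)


total contact time = 8 * 6.8 * 60 = 3264.0000 s
data = 17.7 GB = 141600.0000 Mb
rate = 141600.0000 / 3264.0000 = 43.3824 Mbps

43.3824 Mbps


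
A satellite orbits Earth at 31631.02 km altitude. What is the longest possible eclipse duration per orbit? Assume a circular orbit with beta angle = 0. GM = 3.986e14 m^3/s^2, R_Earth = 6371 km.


r = 38002.0200 km
T = 1228.7683 min
Eclipse fraction = arcsin(R_E/r)/pi = arcsin(6371.0000/38002.0200)/pi
= arcsin(0.167649)/pi = 0.05361752
Eclipse duration = 0.05361752 * 1228.7683 = 65.8835 min

65.8835 minutes


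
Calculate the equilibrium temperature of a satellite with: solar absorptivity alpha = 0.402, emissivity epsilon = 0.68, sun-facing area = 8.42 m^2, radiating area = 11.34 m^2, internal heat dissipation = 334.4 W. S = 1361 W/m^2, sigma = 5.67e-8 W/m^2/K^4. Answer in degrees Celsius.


Numerator = alpha*S*A_sun + Q_int = 0.402*1361*8.42 + 334.4 = 4941.1672 W
Denominator = eps*sigma*A_rad = 0.68*5.67e-8*11.34 = 4.3722504e-07 W/K^4
T^4 = 1.1301199e+10 K^4
T = 326.0477 K = 52.8977 C

52.8977 degrees Celsius


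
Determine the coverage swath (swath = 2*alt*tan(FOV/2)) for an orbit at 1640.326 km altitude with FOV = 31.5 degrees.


FOV = 31.5 deg = 0.5497787 rad
swath = 2 * alt * tan(FOV/2) = 2 * 1640.326 * tan(0.2748894)
swath = 2 * 1640.326 * 0.2820292
swath = 925.2396 km

925.2396 km


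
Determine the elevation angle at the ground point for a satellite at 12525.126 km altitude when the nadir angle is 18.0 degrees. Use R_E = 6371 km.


r = R_E + alt = 18896.1260 km
Law of sines in the satellite / Earth-center / ground-point triangle:
  sin(nadir)/R_E = sin(90 + el)/r  =>  cos(el) = (r/R_E)*sin(nadir)
cos(el) = (18896.1260 / 6371.0000) * sin(18.0 deg) = 0.9165318
el = arccos(0.9165318) = 23.5758 deg
(Earth-central angle = 90 - nadir - el = 48.4242 deg)

23.5758 degrees


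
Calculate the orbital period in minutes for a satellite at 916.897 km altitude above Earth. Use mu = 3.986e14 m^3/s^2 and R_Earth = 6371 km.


r = 7287.8970 km = 7.287897e+06 m
T = 2*pi*sqrt(r^3/mu) = 2*pi*sqrt(3.870853e+20 / 3.986e14)
T = 6191.7664 s = 103.1961 min

103.1961 minutes


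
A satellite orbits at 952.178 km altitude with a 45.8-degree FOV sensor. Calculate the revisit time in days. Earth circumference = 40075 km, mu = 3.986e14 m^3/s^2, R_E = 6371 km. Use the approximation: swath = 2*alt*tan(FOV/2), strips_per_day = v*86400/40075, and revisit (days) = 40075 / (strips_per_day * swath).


swath = 2*952.178*tan(0.3996804) = 804.4315 km
v = sqrt(mu/r) = 7377.6637 m/s = 7.3777 km/s
strips/day = v*86400/40075 = 7.3777*86400/40075 = 15.9059
coverage/day = strips * swath = 15.9059 * 804.4315 = 12795.2305 km
revisit = 40075 / 12795.2305 = 3.1320 days

3.1320 days


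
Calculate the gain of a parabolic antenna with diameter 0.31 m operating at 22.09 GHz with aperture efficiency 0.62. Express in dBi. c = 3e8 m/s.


lambda = c/f = 3e8 / 2.209e+10 = 0.01358081 m
G = eta*(pi*D/lambda)^2 = 0.62*(pi*0.31/0.01358081)^2
G = 3188.3335 (linear)
G = 10*log10(3188.3335) = 35.0356 dBi

35.0356 dBi


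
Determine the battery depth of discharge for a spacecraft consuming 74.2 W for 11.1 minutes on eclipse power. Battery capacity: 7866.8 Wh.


E_used = P * t / 60 = 74.2 * 11.1 / 60 = 13.7270 Wh
DOD = E_used / E_total * 100 = 13.7270 / 7866.8 * 100
DOD = 0.1744928 %

0.1745 %


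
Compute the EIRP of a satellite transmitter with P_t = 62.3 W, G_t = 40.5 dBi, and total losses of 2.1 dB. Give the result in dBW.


Pt = 62.3 W = 17.9449 dBW
EIRP = Pt_dBW + Gt - losses = 17.9449 + 40.5 - 2.1 = 56.3449 dBW

56.3449 dBW


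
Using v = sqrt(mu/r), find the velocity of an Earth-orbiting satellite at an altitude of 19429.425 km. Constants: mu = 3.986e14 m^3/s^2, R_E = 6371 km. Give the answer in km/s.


r = R_E + alt = 6371.0 + 19429.425 = 25800.4250 km = 2.5800425e+07 m
v = sqrt(mu/r) = sqrt(3.986e14 / 2.5800425e+07) = 3930.5671 m/s = 3.9306 km/s

3.9306 km/s


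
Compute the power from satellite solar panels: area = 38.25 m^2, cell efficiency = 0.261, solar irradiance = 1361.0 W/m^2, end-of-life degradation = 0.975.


P = area * eta * S * degradation
P = 38.25 * 0.261 * 1361.0 * 0.975
P = 13247.5232 W

13247.5232 W


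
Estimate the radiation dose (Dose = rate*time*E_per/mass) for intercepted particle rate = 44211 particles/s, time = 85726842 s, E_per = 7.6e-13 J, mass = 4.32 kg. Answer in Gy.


Total energy deposited = rate * time * E_per
  = 44211 * 85726842 * 7.6e-13 = 2.8805 J
Dose = E_total / mass = 2.8805 / 4.32
Dose = 0.6667715 Gy

0.6668 Gy


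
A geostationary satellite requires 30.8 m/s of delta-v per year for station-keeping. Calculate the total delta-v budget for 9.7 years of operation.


dV = rate * years = 30.8 * 9.7
dV = 298.7600 m/s

298.7600 m/s


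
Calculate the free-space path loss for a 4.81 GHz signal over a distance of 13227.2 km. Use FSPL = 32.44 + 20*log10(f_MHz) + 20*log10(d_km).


f = 4.81 GHz = 4810.0000 MHz
d = 13227.2 km
FSPL = 32.44 + 20*log10(4810.0000) + 20*log10(13227.2)
FSPL = 32.44 + 73.6429 + 82.4294
FSPL = 188.5123 dB

188.5123 dB


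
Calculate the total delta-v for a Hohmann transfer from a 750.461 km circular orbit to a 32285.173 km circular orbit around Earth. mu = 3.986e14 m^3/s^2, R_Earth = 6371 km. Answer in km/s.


r1 = 7121.4610 km = 7.121461e+06 m
r2 = 38656.1730 km = 3.8656173e+07 m
dv1 = sqrt(mu/r1)*(sqrt(2*r2/(r1+r2)) - 1) = 2241.1663 m/s
dv2 = sqrt(mu/r2)*(1 - sqrt(2*r1/(r1+r2))) = 1419.9893 m/s
total dv = |dv1| + |dv2| = 2241.1663 + 1419.9893 = 3661.1555 m/s = 3.6612 km/s

3.6612 km/s


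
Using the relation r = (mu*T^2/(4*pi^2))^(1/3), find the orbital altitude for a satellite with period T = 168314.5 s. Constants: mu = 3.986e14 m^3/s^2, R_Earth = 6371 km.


T = 168314.5 s
r = (mu*T^2/(4*pi^2))^(1/3) = (3.986e14 * 168314.5^2 / (4*pi^2))^(1/3)
r = 6.5888083e+07 m = 65888.0832 km
alt = r - R_E = 65888.0832 - 6371 = 59517.0832 km

59517.0832 km


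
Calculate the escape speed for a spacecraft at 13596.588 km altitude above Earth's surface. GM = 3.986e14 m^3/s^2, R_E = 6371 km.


r = 6371.0 + 13596.588 = 19967.5880 km = 1.9967588e+07 m
v_esc = sqrt(2*mu/r) = sqrt(2*3.986e14 / 1.9967588e+07)
v_esc = 6318.5997 m/s = 6.3186 km/s

6.3186 km/s


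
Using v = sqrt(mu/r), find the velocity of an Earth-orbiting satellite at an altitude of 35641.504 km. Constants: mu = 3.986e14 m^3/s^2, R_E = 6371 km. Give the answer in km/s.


r = R_E + alt = 6371.0 + 35641.504 = 42012.5040 km = 4.2012504e+07 m
v = sqrt(mu/r) = sqrt(3.986e14 / 4.2012504e+07) = 3080.2032 m/s = 3.0802 km/s

3.0802 km/s


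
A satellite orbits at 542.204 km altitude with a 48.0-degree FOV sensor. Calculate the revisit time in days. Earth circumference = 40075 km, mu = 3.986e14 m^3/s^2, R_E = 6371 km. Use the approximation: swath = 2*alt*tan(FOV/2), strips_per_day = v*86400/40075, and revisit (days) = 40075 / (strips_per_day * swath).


swath = 2*542.204*tan(0.418879) = 482.8095 km
v = sqrt(mu/r) = 7593.2721 m/s = 7.5933 km/s
strips/day = v*86400/40075 = 7.5933*86400/40075 = 16.3708
coverage/day = strips * swath = 16.3708 * 482.8095 = 7903.9653 km
revisit = 40075 / 7903.9653 = 5.0702 days

5.0702 days


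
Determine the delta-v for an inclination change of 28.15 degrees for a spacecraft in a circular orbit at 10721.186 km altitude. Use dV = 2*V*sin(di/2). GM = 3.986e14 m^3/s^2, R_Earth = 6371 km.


r = 17092.1860 km = 1.7092186e+07 m
V = sqrt(mu/r) = 4829.1405 m/s
di = 28.15 deg = 0.4913102 rad
dV = 2*V*sin(di/2) = 2*4829.1405*sin(0.2456551)
dV = 2348.8148 m/s = 2.3488 km/s

2.3488 km/s


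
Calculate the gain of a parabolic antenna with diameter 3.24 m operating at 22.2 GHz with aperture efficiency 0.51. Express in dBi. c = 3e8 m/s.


lambda = c/f = 3e8 / 2.22e+10 = 0.01351351 m
G = eta*(pi*D/lambda)^2 = 0.51*(pi*3.24/0.01351351)^2
G = 289349.9298 (linear)
G = 10*log10(289349.9298) = 54.6142 dBi

54.6142 dBi


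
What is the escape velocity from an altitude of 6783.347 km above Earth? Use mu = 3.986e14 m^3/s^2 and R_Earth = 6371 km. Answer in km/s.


r = 6371.0 + 6783.347 = 13154.3470 km = 1.3154347e+07 m
v_esc = sqrt(2*mu/r) = sqrt(2*3.986e14 / 1.3154347e+07)
v_esc = 7784.8276 m/s = 7.7848 km/s

7.7848 km/s


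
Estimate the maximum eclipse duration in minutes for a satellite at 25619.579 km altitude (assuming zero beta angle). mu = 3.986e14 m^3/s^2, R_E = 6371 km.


r = 31990.5790 km
T = 949.0588 min
Eclipse fraction = arcsin(R_E/r)/pi = arcsin(6371.0000/31990.5790)/pi
= arcsin(0.1991524)/pi = 0.06381887
Eclipse duration = 0.06381887 * 949.0588 = 60.5679 min

60.5679 minutes


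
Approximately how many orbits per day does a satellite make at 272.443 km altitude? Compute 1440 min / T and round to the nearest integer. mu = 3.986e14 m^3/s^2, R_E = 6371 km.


r = 6.643443e+06 m
T = 2*pi*sqrt(r^3/mu) = 5388.9114 s = 89.8152 min
revs/day = 1440 / 89.8152 = 16.0329
Rounded: 16 revolutions per day

16 revolutions per day


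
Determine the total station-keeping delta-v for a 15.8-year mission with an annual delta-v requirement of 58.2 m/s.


dV = rate * years = 58.2 * 15.8
dV = 919.5600 m/s

919.5600 m/s


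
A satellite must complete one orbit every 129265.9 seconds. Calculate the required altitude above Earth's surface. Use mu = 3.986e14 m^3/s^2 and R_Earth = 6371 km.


T = 129265.9 s
r = (mu*T^2/(4*pi^2))^(1/3) = (3.986e14 * 129265.9^2 / (4*pi^2))^(1/3)
r = 5.5256304e+07 m = 55256.3044 km
alt = r - R_E = 55256.3044 - 6371 = 48885.3044 km

48885.3044 km


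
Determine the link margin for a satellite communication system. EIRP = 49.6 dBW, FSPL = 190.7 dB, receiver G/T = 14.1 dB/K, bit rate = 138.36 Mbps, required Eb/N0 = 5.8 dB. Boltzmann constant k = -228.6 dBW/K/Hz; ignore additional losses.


C/N0 = EIRP - FSPL + G/T - k = 49.6 - 190.7 + 14.1 - (-228.6)
C/N0 = 101.6000 dB-Hz
R_b = 138.36 Mbps = 1.3836e+08 bps -> 10*log10(R_b) = 81.4101 dB-Hz
Eb/N0 = C/N0 - 10*log10(R_b) = 101.6000 - 81.4101 = 20.1899 dB
Margin = Eb/N0 - Eb/N0_req = 20.1899 - 5.8 = 14.3899 dB (link closes)

14.3899 dB


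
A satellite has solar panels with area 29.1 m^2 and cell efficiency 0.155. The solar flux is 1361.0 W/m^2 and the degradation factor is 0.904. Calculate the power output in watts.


P = area * eta * S * degradation
P = 29.1 * 0.155 * 1361.0 * 0.904
P = 5549.4666 W

5549.4666 W


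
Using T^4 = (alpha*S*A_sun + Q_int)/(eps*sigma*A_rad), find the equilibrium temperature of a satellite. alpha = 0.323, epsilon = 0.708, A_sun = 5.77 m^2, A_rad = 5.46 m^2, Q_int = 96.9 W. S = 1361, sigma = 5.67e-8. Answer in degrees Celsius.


Numerator = alpha*S*A_sun + Q_int = 0.323*1361*5.77 + 96.9 = 2633.4093 W
Denominator = eps*sigma*A_rad = 0.708*5.67e-8*5.46 = 2.1918406e-07 W/K^4
T^4 = 1.2014603e+10 K^4
T = 331.0757 K = 57.9257 C

57.9257 degrees Celsius


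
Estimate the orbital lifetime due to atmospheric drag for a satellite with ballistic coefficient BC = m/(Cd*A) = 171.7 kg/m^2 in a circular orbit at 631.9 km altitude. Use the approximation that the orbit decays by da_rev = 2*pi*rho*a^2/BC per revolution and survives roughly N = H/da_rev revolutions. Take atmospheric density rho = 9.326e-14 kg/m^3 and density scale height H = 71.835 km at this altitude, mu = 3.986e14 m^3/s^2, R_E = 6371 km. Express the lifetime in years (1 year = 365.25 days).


a = R_E + alt = 7002.9000 km = 7.0029e+06 m
da_rev = 2*pi*rho*a^2/BC = 2*pi*9.326e-14*(7.0029e+06)^2/171.7 = 0.167363532 m per revolution
N = H/da_rev = 71835.0000 m / 0.167363532 m = 429215.3669 revolutions
P = 2*pi*sqrt(a^3/mu) = 5832.1423 s
lifetime = N*P = 429215.3669 * 5832.1423 = 2.5032451e+09 s = 28972.7439 days
years = 28972.7439 / 365.25 = 79.3230 years

79.3230 years


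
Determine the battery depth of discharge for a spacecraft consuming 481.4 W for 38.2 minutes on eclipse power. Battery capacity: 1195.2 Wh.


E_used = P * t / 60 = 481.4 * 38.2 / 60 = 306.4913 Wh
DOD = E_used / E_total * 100 = 306.4913 / 1195.2 * 100
DOD = 25.6435 %

25.6435 %


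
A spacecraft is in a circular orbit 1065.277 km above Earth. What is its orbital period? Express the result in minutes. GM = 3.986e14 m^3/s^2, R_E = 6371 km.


r = 7436.2770 km = 7.436277e+06 m
T = 2*pi*sqrt(r^3/mu) = 2*pi*sqrt(4.1121285e+20 / 3.986e14)
T = 6381.8201 s = 106.3637 min

106.3637 minutes


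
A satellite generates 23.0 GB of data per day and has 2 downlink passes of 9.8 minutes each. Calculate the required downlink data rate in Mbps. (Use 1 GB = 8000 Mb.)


total contact time = 2 * 9.8 * 60 = 1176.0000 s
data = 23.0 GB = 184000.0000 Mb
rate = 184000.0000 / 1176.0000 = 156.4626 Mbps

156.4626 Mbps


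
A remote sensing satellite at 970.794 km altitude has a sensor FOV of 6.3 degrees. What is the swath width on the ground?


FOV = 6.3 deg = 0.1099557 rad
swath = 2 * alt * tan(FOV/2) = 2 * 970.794 * tan(0.05497787)
swath = 2 * 970.794 * 0.05503333
swath = 106.8521 km

106.8521 km


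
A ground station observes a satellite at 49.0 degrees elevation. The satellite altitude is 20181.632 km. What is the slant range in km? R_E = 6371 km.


h = 20181.632 km, el = 49.0 deg
d = -R_E*sin(el) + sqrt((R_E*sin(el))^2 + 2*R_E*h + h^2)
d = -6371.0000*sin(0.8552113) + sqrt((6371.0000*0.7547096)^2 + 2*6371.0000*20181.632 + 20181.632^2)
d = 21413.3383 km

21413.3383 km


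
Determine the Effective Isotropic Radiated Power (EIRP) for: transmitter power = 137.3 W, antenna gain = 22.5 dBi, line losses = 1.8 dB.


Pt = 137.3 W = 21.3767 dBW
EIRP = Pt_dBW + Gt - losses = 21.3767 + 22.5 - 1.8 = 42.0767 dBW

42.0767 dBW


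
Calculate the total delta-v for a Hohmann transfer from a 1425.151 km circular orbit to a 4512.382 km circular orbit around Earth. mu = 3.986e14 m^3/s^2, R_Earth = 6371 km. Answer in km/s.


r1 = 7796.1510 km = 7.796151e+06 m
r2 = 10883.3820 km = 1.0883382e+07 m
dv1 = sqrt(mu/r1)*(sqrt(2*r2/(r1+r2)) - 1) = 568.2995 m/s
dv2 = sqrt(mu/r2)*(1 - sqrt(2*r1/(r1+r2))) = 522.6741 m/s
total dv = |dv1| + |dv2| = 568.2995 + 522.6741 = 1090.9736 m/s = 1.0910 km/s

1.0910 km/s


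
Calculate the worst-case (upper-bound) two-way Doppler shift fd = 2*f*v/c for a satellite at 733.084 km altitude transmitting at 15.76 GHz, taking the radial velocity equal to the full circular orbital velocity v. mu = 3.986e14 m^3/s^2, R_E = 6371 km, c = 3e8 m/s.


r = 7.104084e+06 m
v = sqrt(mu/r) = 7490.5655 m/s (worst-case radial velocity)
f = 15.76 GHz = 1.576e+10 Hz
fd = 2*f*v/c = 2*1.576e+10*7490.5655/3.0e+08
fd = 787008.7435 Hz

787008.7435 Hz


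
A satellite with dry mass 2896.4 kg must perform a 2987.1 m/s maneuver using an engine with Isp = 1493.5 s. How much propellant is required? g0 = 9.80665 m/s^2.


ve = Isp * g0 = 1493.5 * 9.80665 = 14646.231775 m/s
mass ratio = exp(dv/ve) = exp(2987.1/14646.231775) = 1.22623693
m_prop = m_dry * (mr - 1) = 2896.4 * (1.22623693 - 1)
m_prop = 655.2726 kg

655.2726 kg


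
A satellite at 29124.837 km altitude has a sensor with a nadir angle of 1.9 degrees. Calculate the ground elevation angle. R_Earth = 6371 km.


r = R_E + alt = 35495.8370 km
Law of sines in the satellite / Earth-center / ground-point triangle:
  sin(nadir)/R_E = sin(90 + el)/r  =>  cos(el) = (r/R_E)*sin(nadir)
cos(el) = (35495.8370 / 6371.0000) * sin(1.9 deg) = 0.1847231
el = arccos(0.1847231) = 79.3550 deg
(Earth-central angle = 90 - nadir - el = 8.7450 deg)

79.3550 degrees


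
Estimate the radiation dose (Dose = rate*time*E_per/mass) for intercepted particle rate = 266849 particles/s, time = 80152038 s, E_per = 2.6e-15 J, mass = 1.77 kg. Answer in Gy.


Total energy deposited = rate * time * E_per
  = 266849 * 80152038 * 2.6e-15 = 0.05561008 J
Dose = E_total / mass = 0.05561008 / 1.77
Dose = 0.03141812 Gy

0.0314 Gy


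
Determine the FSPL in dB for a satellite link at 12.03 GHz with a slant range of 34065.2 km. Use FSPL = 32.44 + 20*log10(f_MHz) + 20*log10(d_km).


f = 12.03 GHz = 12030.0000 MHz
d = 34065.2 km
FSPL = 32.44 + 20*log10(12030.0000) + 20*log10(34065.2)
FSPL = 32.44 + 81.6053 + 90.6462
FSPL = 204.6915 dB

204.6915 dB


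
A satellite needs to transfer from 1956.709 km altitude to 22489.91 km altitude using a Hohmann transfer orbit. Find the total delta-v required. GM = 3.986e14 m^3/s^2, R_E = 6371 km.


r1 = 8327.7090 km = 8.327709e+06 m
r2 = 28860.9100 km = 2.886091e+07 m
dv1 = sqrt(mu/r1)*(sqrt(2*r2/(r1+r2)) - 1) = 1700.8741 m/s
dv2 = sqrt(mu/r2)*(1 - sqrt(2*r1/(r1+r2))) = 1229.2639 m/s
total dv = |dv1| + |dv2| = 1700.8741 + 1229.2639 = 2930.1380 m/s = 2.9301 km/s

2.9301 km/s


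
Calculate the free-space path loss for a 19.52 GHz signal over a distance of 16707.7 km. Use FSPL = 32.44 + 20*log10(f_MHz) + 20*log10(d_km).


f = 19.52 GHz = 19520.0000 MHz
d = 16707.7 km
FSPL = 32.44 + 20*log10(19520.0000) + 20*log10(16707.7)
FSPL = 32.44 + 85.8096 + 84.4583
FSPL = 202.7079 dB

202.7079 dB


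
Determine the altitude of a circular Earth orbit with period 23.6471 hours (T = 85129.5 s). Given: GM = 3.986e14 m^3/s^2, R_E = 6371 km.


T = 85129.5 s
r = (mu*T^2/(4*pi^2))^(1/3) = (3.986e14 * 85129.5^2 / (4*pi^2))^(1/3)
r = 4.1825959e+07 m = 41825.9590 km
alt = r - R_E = 41825.9590 - 6371 = 35454.9590 km

35454.9590 km


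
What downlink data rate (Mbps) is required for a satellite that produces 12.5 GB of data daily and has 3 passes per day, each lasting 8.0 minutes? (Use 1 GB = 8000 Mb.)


total contact time = 3 * 8.0 * 60 = 1440.0000 s
data = 12.5 GB = 100000.0000 Mb
rate = 100000.0000 / 1440.0000 = 69.4444 Mbps

69.4444 Mbps


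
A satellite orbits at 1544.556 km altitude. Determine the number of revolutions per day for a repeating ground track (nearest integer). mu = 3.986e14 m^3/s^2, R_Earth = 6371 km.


r = 7.915556e+06 m
T = 2*pi*sqrt(r^3/mu) = 7008.6337 s = 116.8106 min
revs/day = 1440 / 116.8106 = 12.3277
Rounded: 12 revolutions per day

12 revolutions per day


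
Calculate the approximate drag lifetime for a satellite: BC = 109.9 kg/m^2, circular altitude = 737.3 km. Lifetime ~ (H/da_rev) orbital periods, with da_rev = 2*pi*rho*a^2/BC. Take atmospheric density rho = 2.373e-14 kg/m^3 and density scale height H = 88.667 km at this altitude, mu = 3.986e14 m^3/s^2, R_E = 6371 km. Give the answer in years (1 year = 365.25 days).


a = R_E + alt = 7108.3000 km = 7.1083e+06 m
da_rev = 2*pi*rho*a^2/BC = 2*pi*2.373e-14*(7.1083e+06)^2/109.9 = 0.0685506238 m per revolution
N = H/da_rev = 88667.0000 m / 0.0685506238 m = 1.2934529e+06 revolutions
P = 2*pi*sqrt(a^3/mu) = 5964.3050 s
lifetime = N*P = 1.2934529e+06 * 5964.3050 = 7.7145473e+09 s = 89288.7421 days
years = 89288.7421 / 365.25 = 244.4593 years

244.4593 years


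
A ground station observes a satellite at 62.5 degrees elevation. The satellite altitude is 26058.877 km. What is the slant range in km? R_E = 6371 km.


h = 26058.877 km, el = 62.5 deg
d = -R_E*sin(el) + sqrt((R_E*sin(el))^2 + 2*R_E*h + h^2)
d = -6371.0000*sin(1.0908) + sqrt((6371.0000*0.8870108)^2 + 2*6371.0000*26058.877 + 26058.877^2)
d = 26645.0261 km

26645.0261 km


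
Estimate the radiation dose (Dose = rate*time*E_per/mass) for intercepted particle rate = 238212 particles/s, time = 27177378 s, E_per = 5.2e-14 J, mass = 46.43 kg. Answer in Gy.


Total energy deposited = rate * time * E_per
  = 238212 * 27177378 * 5.2e-14 = 0.3366468 J
Dose = E_total / mass = 0.3366468 / 46.43
Dose = 0.007250632 Gy

0.0073 Gy


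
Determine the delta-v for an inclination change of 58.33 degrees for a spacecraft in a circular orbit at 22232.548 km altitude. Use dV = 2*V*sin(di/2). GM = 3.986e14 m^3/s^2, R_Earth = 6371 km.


r = 28603.5480 km = 2.8603548e+07 m
V = sqrt(mu/r) = 3733.0061 m/s
di = 58.33 deg = 1.0181 rad
dV = 2*V*sin(di/2) = 2*3733.0061*sin(0.5090253)
dV = 3638.3843 m/s = 3.6384 km/s

3.6384 km/s


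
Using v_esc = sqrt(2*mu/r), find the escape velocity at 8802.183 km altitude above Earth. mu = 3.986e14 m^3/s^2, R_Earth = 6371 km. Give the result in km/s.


r = 6371.0 + 8802.183 = 15173.1830 km = 1.5173183e+07 m
v_esc = sqrt(2*mu/r) = sqrt(2*3.986e14 / 1.5173183e+07)
v_esc = 7248.4525 m/s = 7.2485 km/s

7.2485 km/s


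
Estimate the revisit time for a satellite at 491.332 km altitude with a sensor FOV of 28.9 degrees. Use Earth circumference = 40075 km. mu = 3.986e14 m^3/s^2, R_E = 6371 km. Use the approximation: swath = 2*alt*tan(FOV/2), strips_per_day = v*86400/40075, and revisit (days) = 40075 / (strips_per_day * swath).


swath = 2*491.332*tan(0.2522001) = 253.2195 km
v = sqrt(mu/r) = 7621.3654 m/s = 7.6214 km/s
strips/day = v*86400/40075 = 7.6214*86400/40075 = 16.4313
coverage/day = strips * swath = 16.4313 * 253.2195 = 4160.7359 km
revisit = 40075 / 4160.7359 = 9.6317 days

9.6317 days


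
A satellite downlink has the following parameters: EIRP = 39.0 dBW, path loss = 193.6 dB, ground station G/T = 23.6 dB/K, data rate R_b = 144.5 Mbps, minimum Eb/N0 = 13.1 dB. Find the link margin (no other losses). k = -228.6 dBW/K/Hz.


C/N0 = EIRP - FSPL + G/T - k = 39.0 - 193.6 + 23.6 - (-228.6)
C/N0 = 97.6000 dB-Hz
R_b = 144.5 Mbps = 1.445e+08 bps -> 10*log10(R_b) = 81.5987 dB-Hz
Eb/N0 = C/N0 - 10*log10(R_b) = 97.6000 - 81.5987 = 16.0013 dB
Margin = Eb/N0 - Eb/N0_req = 16.0013 - 13.1 = 2.9013 dB (link closes)

2.9013 dB


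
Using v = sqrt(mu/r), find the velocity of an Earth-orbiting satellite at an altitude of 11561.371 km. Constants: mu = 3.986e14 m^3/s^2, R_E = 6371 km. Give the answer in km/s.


r = R_E + alt = 6371.0 + 11561.371 = 17932.3710 km = 1.7932371e+07 m
v = sqrt(mu/r) = sqrt(3.986e14 / 1.7932371e+07) = 4714.6536 m/s = 4.7147 km/s

4.7147 km/s


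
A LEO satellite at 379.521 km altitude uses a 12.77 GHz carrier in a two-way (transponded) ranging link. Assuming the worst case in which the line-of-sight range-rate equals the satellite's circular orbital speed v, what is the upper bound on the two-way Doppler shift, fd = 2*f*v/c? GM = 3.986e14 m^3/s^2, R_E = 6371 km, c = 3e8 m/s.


r = 6.750521e+06 m
v = sqrt(mu/r) = 7684.2237 m/s (worst-case radial velocity)
f = 12.77 GHz = 1.277e+10 Hz
fd = 2*f*v/c = 2*1.277e+10*7684.2237/3.0e+08
fd = 654183.5799 Hz

654183.5799 Hz


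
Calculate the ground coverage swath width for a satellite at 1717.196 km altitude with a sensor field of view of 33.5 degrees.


FOV = 33.5 deg = 0.5846853 rad
swath = 2 * alt * tan(FOV/2) = 2 * 1717.196 * tan(0.2923426)
swath = 2 * 1717.196 * 0.3009658
swath = 1033.6347 km

1033.6347 km


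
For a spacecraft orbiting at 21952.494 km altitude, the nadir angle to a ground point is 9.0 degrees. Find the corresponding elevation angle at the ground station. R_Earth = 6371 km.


r = R_E + alt = 28323.4940 km
Law of sines in the satellite / Earth-center / ground-point triangle:
  sin(nadir)/R_E = sin(90 + el)/r  =>  cos(el) = (r/R_E)*sin(nadir)
cos(el) = (28323.4940 / 6371.0000) * sin(9.0 deg) = 0.6954592
el = arccos(0.6954592) = 45.9362 deg
(Earth-central angle = 90 - nadir - el = 35.0638 deg)

45.9362 degrees


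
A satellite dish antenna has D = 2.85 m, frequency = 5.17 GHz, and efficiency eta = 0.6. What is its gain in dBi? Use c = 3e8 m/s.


lambda = c/f = 3e8 / 5.17e+09 = 0.05802708 m
G = eta*(pi*D/lambda)^2 = 0.6*(pi*2.85/0.05802708)^2
G = 14284.9687 (linear)
G = 10*log10(14284.9687) = 41.5488 dBi

41.5488 dBi


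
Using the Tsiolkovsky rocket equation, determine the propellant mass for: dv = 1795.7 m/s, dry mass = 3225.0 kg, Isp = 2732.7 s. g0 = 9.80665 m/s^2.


ve = Isp * g0 = 2732.7 * 9.80665 = 26798.632455 m/s
mass ratio = exp(dv/ve) = exp(1795.7/26798.632455) = 1.06930312
m_prop = m_dry * (mr - 1) = 3225.0 * (1.06930312 - 1)
m_prop = 223.5026 kg

223.5026 kg


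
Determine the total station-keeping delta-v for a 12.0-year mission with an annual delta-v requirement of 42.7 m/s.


dV = rate * years = 42.7 * 12.0
dV = 512.4000 m/s

512.4000 m/s


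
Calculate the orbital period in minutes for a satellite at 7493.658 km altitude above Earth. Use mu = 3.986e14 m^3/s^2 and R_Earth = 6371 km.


r = 13864.6580 km = 1.3864658e+07 m
T = 2*pi*sqrt(r^3/mu) = 2*pi*sqrt(2.6651858e+21 / 3.986e14)
T = 16247.0667 s = 270.7844 min

270.7844 minutes


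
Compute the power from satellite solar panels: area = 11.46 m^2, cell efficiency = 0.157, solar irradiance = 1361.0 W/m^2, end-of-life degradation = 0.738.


P = area * eta * S * degradation
P = 11.46 * 0.157 * 1361.0 * 0.738
P = 1807.1690 W

1807.1690 W


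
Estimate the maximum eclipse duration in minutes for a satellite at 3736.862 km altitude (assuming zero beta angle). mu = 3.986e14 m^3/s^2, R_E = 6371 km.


r = 10107.8620 km
T = 168.5578 min
Eclipse fraction = arcsin(R_E/r)/pi = arcsin(6371.0000/10107.8620)/pi
= arcsin(0.6303014)/pi = 0.2170687
Eclipse duration = 0.2170687 * 168.5578 = 36.5886 min

36.5886 minutes


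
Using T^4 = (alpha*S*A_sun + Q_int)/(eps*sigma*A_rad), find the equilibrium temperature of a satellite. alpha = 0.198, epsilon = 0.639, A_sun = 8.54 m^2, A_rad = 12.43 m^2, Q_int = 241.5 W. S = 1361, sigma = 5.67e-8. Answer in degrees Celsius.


Numerator = alpha*S*A_sun + Q_int = 0.198*1361*8.54 + 241.5 = 2542.8421 W
Denominator = eps*sigma*A_rad = 0.639*5.67e-8*12.43 = 4.5035506e-07 W/K^4
T^4 = 5.6463052e+09 K^4
T = 274.1202 K = 0.9702301 C

0.9702 degrees Celsius


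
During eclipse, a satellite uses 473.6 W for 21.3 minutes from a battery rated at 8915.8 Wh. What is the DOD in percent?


E_used = P * t / 60 = 473.6 * 21.3 / 60 = 168.1280 Wh
DOD = E_used / E_total * 100 = 168.1280 / 8915.8 * 100
DOD = 1.8857 %

1.8857 %


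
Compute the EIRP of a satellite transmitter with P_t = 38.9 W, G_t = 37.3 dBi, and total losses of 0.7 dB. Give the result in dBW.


Pt = 38.9 W = 15.8995 dBW
EIRP = Pt_dBW + Gt - losses = 15.8995 + 37.3 - 0.7 = 52.4995 dBW

52.4995 dBW


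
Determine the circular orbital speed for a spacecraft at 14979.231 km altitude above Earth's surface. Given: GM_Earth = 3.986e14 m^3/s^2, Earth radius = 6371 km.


r = R_E + alt = 6371.0 + 14979.231 = 21350.2310 km = 2.1350231e+07 m
v = sqrt(mu/r) = sqrt(3.986e14 / 2.1350231e+07) = 4320.8318 m/s = 4.3208 km/s

4.3208 km/s


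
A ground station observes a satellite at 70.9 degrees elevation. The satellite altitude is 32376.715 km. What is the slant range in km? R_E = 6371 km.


h = 32376.715 km, el = 70.9 deg
d = -R_E*sin(el) + sqrt((R_E*sin(el))^2 + 2*R_E*h + h^2)
d = -6371.0000*sin(1.2374) + sqrt((6371.0000*0.9449489)^2 + 2*6371.0000*32376.715 + 32376.715^2)
d = 32671.3242 km

32671.3242 km


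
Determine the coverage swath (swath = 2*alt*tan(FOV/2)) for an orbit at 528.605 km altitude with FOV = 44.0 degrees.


FOV = 44.0 deg = 0.7679449 rad
swath = 2 * alt * tan(FOV/2) = 2 * 528.605 * tan(0.3839724)
swath = 2 * 528.605 * 0.4040262
swath = 427.1406 km

427.1406 km


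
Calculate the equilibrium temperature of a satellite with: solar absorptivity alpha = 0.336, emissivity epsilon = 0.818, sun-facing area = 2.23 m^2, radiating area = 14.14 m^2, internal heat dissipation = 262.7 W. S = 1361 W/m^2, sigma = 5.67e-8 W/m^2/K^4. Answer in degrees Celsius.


Numerator = alpha*S*A_sun + Q_int = 0.336*1361*2.23 + 262.7 = 1282.4701 W
Denominator = eps*sigma*A_rad = 0.818*5.67e-8*14.14 = 6.5582168e-07 W/K^4
T^4 = 1.9555164e+09 K^4
T = 210.2884 K = -62.8616 C

-62.8616 degrees Celsius


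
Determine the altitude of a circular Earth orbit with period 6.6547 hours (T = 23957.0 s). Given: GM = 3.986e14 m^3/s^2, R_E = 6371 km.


T = 23957.0 s
r = (mu*T^2/(4*pi^2))^(1/3) = (3.986e14 * 23957.0^2 / (4*pi^2))^(1/3)
r = 1.7961701e+07 m = 17961.7015 km
alt = r - R_E = 17961.7015 - 6371 = 11590.7015 km

11590.7015 km


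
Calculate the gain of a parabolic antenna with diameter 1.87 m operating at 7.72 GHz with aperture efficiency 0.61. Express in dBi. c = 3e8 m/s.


lambda = c/f = 3e8 / 7.72e+09 = 0.0388601 m
G = eta*(pi*D/lambda)^2 = 0.61*(pi*1.87/0.0388601)^2
G = 13941.3517 (linear)
G = 10*log10(13941.3517) = 41.4430 dBi

41.4430 dBi


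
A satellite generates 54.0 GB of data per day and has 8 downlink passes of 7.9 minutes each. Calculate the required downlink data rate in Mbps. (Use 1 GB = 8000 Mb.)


total contact time = 8 * 7.9 * 60 = 3792.0000 s
data = 54.0 GB = 432000.0000 Mb
rate = 432000.0000 / 3792.0000 = 113.9241 Mbps

113.9241 Mbps


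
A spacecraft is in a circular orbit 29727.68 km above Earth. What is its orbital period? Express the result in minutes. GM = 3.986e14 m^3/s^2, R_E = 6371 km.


r = 36098.6800 km = 3.609868e+07 m
T = 2*pi*sqrt(r^3/mu) = 2*pi*sqrt(4.704072e+22 / 3.986e14)
T = 68257.1583 s = 1137.6193 min

1137.6193 minutes


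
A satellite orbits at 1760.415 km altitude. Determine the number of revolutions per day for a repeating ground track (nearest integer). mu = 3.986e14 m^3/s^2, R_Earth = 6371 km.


r = 8.131415e+06 m
T = 2*pi*sqrt(r^3/mu) = 7297.2699 s = 121.6212 min
revs/day = 1440 / 121.6212 = 11.8400
Rounded: 12 revolutions per day

12 revolutions per day


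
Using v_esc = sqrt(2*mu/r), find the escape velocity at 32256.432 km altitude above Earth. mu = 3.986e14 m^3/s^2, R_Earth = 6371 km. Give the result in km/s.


r = 6371.0 + 32256.432 = 38627.4320 km = 3.8627432e+07 m
v_esc = sqrt(2*mu/r) = sqrt(2*3.986e14 / 3.8627432e+07)
v_esc = 4542.9267 m/s = 4.5429 km/s

4.5429 km/s


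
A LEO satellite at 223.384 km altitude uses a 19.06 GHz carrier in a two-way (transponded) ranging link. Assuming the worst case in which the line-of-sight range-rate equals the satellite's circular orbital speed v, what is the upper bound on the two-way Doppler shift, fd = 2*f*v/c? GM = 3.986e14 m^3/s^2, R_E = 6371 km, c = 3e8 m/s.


r = 6.594384e+06 m
v = sqrt(mu/r) = 7774.6622 m/s (worst-case radial velocity)
f = 19.06 GHz = 1.906e+10 Hz
fd = 2*f*v/c = 2*1.906e+10*7774.6622/3.0e+08
fd = 987900.4150 Hz

987900.4150 Hz


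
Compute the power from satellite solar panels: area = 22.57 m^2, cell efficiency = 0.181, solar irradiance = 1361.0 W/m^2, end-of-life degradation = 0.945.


P = area * eta * S * degradation
P = 22.57 * 0.181 * 1361.0 * 0.945
P = 5254.1210 W

5254.1210 W


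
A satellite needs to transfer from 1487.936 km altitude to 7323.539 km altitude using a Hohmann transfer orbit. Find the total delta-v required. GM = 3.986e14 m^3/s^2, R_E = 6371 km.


r1 = 7858.9360 km = 7.858936e+06 m
r2 = 13694.5390 km = 1.3694539e+07 m
dv1 = sqrt(mu/r1)*(sqrt(2*r2/(r1+r2)) - 1) = 906.4242 m/s
dv2 = sqrt(mu/r2)*(1 - sqrt(2*r1/(r1+r2))) = 787.8848 m/s
total dv = |dv1| + |dv2| = 906.4242 + 787.8848 = 1694.3089 m/s = 1.6943 km/s

1.6943 km/s


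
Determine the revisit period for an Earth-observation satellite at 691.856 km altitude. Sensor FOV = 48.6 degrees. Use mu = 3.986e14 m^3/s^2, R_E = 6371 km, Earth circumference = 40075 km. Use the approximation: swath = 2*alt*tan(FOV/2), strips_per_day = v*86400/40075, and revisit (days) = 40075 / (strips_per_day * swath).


swath = 2*691.856*tan(0.424115) = 624.7699 km
v = sqrt(mu/r) = 7512.3960 m/s = 7.5124 km/s
strips/day = v*86400/40075 = 7.5124*86400/40075 = 16.1964
coverage/day = strips * swath = 16.1964 * 624.7699 = 10119.0280 km
revisit = 40075 / 10119.0280 = 3.9604 days

3.9604 days


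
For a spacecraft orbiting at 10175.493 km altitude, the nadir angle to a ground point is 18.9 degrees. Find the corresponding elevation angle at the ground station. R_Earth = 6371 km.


r = R_E + alt = 16546.4930 km
Law of sines in the satellite / Earth-center / ground-point triangle:
  sin(nadir)/R_E = sin(90 + el)/r  =>  cos(el) = (r/R_E)*sin(nadir)
cos(el) = (16546.4930 / 6371.0000) * sin(18.9 deg) = 0.8412647
el = arccos(0.8412647) = 32.7261 deg
(Earth-central angle = 90 - nadir - el = 38.3739 deg)

32.7261 degrees


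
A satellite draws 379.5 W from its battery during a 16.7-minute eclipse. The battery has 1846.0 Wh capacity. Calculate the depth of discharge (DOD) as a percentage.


E_used = P * t / 60 = 379.5 * 16.7 / 60 = 105.6275 Wh
DOD = E_used / E_total * 100 = 105.6275 / 1846.0 * 100
DOD = 5.7220 %

5.7220 %


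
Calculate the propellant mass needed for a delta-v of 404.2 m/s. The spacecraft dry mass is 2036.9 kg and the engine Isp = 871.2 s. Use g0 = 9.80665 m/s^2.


ve = Isp * g0 = 871.2 * 9.80665 = 8543.553480 m/s
mass ratio = exp(dv/ve) = exp(404.2/8543.553480) = 1.04844753
m_prop = m_dry * (mr - 1) = 2036.9 * (1.04844753 - 1)
m_prop = 98.6828 kg

98.6828 kg


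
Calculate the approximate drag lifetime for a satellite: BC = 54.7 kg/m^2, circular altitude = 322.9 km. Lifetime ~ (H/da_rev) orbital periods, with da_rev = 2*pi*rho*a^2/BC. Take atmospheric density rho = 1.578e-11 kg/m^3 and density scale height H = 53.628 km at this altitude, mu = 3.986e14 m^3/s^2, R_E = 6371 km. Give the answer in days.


a = R_E + alt = 6693.9000 km = 6.6939e+06 m
da_rev = 2*pi*rho*a^2/BC = 2*pi*1.578e-11*(6.6939e+06)^2/54.7 = 81.219064 m per revolution
N = H/da_rev = 53628.0000 m / 81.219064 m = 660.2883 revolutions
P = 2*pi*sqrt(a^3/mu) = 5450.4210 s
lifetime = N*P = 660.2883 * 5450.4210 = 3.5988494e+06 s = 41.6533 days

41.6533 days


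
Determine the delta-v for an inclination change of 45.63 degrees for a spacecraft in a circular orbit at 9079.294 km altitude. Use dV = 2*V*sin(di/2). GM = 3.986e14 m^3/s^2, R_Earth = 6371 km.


r = 15450.2940 km = 1.5450294e+07 m
V = sqrt(mu/r) = 5079.2580 m/s
di = 45.63 deg = 0.7963937 rad
dV = 2*V*sin(di/2) = 2*5079.2580*sin(0.3981969)
dV = 3939.0348 m/s = 3.9390 km/s

3.9390 km/s


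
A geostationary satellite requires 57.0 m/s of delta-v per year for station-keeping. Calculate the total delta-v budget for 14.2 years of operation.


dV = rate * years = 57.0 * 14.2
dV = 809.4000 m/s

809.4000 m/s


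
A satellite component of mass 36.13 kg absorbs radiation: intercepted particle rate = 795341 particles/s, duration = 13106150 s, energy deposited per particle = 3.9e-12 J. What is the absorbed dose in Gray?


Total energy deposited = rate * time * E_per
  = 795341 * 13106150 * 3.9e-12 = 40.6530 J
Dose = E_total / mass = 40.6530 / 36.13
Dose = 1.1252 Gy

1.1252 Gy


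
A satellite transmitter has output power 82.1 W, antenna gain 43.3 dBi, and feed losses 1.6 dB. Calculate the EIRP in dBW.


Pt = 82.1 W = 19.1434 dBW
EIRP = Pt_dBW + Gt - losses = 19.1434 + 43.3 - 1.6 = 60.8434 dBW

60.8434 dBW


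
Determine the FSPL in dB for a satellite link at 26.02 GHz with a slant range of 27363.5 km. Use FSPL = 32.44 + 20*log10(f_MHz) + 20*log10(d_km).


f = 26.02 GHz = 26020.0000 MHz
d = 27363.5 km
FSPL = 32.44 + 20*log10(26020.0000) + 20*log10(27363.5)
FSPL = 32.44 + 88.3061 + 88.7434
FSPL = 209.4896 dB

209.4896 dB


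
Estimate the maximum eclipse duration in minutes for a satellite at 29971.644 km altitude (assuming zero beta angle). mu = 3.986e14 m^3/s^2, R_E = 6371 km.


r = 36342.6440 km
T = 1149.1712 min
Eclipse fraction = arcsin(R_E/r)/pi = arcsin(6371.0000/36342.6440)/pi
= arcsin(0.1753037)/pi = 0.05609073
Eclipse duration = 0.05609073 * 1149.1712 = 64.4579 min

64.4579 minutes


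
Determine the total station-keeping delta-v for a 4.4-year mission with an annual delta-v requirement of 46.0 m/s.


dV = rate * years = 46.0 * 4.4
dV = 202.4000 m/s

202.4000 m/s


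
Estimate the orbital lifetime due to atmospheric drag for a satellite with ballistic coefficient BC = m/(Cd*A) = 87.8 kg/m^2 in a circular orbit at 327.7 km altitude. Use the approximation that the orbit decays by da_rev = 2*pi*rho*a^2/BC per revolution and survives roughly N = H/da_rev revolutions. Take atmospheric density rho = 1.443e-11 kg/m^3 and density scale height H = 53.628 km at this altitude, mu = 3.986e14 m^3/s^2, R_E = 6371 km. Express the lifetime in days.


a = R_E + alt = 6698.7000 km = 6.6987e+06 m
da_rev = 2*pi*rho*a^2/BC = 2*pi*1.443e-11*(6.6987e+06)^2/87.8 = 46.337515 m per revolution
N = H/da_rev = 53628.0000 m / 46.337515 m = 1157.3344 revolutions
P = 2*pi*sqrt(a^3/mu) = 5456.2846 s
lifetime = N*P = 1157.3344 * 5456.2846 = 6.3147458e+06 s = 73.0873 days

73.0873 days


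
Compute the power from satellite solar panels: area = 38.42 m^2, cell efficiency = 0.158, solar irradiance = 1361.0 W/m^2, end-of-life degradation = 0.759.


P = area * eta * S * degradation
P = 38.42 * 0.158 * 1361.0 * 0.759
P = 6270.6758 W

6270.6758 W


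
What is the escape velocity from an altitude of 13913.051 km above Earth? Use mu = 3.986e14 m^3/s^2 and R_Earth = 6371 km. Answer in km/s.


r = 6371.0 + 13913.051 = 20284.0510 km = 2.0284051e+07 m
v_esc = sqrt(2*mu/r) = sqrt(2*3.986e14 / 2.0284051e+07)
v_esc = 6269.1159 m/s = 6.2691 km/s

6.2691 km/s


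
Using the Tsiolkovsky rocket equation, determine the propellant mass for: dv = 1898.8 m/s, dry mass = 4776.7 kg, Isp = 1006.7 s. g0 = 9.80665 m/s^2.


ve = Isp * g0 = 1006.7 * 9.80665 = 9872.354555 m/s
mass ratio = exp(dv/ve) = exp(1898.8/9872.354555) = 1.21207658
m_prop = m_dry * (mr - 1) = 4776.7 * (1.21207658 - 1)
m_prop = 1013.0262 kg

1013.0262 kg


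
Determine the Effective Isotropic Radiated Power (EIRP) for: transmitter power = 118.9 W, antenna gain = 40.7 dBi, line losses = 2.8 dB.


Pt = 118.9 W = 20.7518 dBW
EIRP = Pt_dBW + Gt - losses = 20.7518 + 40.7 - 2.8 = 58.6518 dBW

58.6518 dBW


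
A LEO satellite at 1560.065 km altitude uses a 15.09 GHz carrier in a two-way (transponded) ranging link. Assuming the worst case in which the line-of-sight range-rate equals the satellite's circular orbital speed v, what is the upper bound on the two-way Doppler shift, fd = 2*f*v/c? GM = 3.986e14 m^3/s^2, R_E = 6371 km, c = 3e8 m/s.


r = 7.931065e+06 m
v = sqrt(mu/r) = 7089.2925 m/s (worst-case radial velocity)
f = 15.09 GHz = 1.509e+10 Hz
fd = 2*f*v/c = 2*1.509e+10*7089.2925/3.0e+08
fd = 713182.8208 Hz

713182.8208 Hz


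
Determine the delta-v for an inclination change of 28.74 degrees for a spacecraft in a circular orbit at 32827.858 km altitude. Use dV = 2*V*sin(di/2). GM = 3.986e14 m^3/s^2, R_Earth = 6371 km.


r = 39198.8580 km = 3.9198858e+07 m
V = sqrt(mu/r) = 3188.8342 m/s
di = 28.74 deg = 0.5016076 rad
dV = 2*V*sin(di/2) = 2*3188.8342*sin(0.2508038)
dV = 1582.8270 m/s = 1.5828 km/s

1.5828 km/s
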